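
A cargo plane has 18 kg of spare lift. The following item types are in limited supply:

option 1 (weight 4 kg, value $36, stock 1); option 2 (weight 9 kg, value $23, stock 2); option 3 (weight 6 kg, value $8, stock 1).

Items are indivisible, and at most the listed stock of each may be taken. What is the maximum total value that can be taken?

Best selections within weight 18 and stock limits:
- 1×option 1 + 1×option 2: weight 13, value 59
- 2×option 2: weight 18, value 46
Best: $59.

$59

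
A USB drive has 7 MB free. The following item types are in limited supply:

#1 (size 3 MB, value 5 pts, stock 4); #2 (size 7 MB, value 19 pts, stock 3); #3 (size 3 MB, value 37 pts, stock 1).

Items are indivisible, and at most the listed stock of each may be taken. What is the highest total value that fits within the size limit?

Top feasible selections:
- 1×#1 + 1×#3: size 6, value 42
- 1×#3: size 3, value 37
- 1×#2: size 7, value 19
Best: 42 pts.

42 pts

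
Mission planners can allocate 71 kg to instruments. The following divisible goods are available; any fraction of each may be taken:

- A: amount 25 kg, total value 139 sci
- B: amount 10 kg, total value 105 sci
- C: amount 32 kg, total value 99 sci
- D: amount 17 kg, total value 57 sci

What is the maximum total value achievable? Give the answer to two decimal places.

Take in order of value per unit:
- B (105/10 per unit): all 10 → value 105, running total 105.00
- A (139/25 per unit): all 25 → value 139, running total 244.00
- D (57/17 per unit): all 17 → value 57, running total 301.00
- C (99/32 per unit): 19 of 32 → value 19×99/32 = 58.7813, running total 359.78
Total 359.78.

359.78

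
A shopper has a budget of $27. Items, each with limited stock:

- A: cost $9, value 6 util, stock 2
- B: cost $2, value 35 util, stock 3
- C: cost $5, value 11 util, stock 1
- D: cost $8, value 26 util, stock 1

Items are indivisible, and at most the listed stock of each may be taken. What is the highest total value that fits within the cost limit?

Top feasible selections:
- 3×B + 1×C + 1×D: cost 19, value 142
- 1×A + 3×B + 1×D: cost 23, value 137
Best: 142 util.

142 util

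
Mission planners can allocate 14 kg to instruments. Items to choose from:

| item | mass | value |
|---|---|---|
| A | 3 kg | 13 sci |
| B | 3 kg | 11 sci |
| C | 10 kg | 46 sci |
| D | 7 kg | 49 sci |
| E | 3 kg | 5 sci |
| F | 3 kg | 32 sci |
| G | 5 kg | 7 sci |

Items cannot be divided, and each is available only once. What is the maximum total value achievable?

94 sci

Check high-value combinations within 14 kg:
- A+D+F: mass 3+7+3=13, value 13+49+32=94
- B+D+F: mass 3+7+3=13, value 11+49+32=92
- D+E+F: mass 7+3+3=13, value 49+5+32=86
- D+F: mass 7+3=10, value 49+32=81
Best: 94 sci.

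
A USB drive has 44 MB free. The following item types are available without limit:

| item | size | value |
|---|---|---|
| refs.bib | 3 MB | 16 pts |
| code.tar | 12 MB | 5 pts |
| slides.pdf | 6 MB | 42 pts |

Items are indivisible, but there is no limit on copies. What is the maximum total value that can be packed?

294 pts

Best value-per-unit is slides.pdf at 42/6, and filling with it alone uses size 7×6=42. No mix of the others beats 7×42 = 294.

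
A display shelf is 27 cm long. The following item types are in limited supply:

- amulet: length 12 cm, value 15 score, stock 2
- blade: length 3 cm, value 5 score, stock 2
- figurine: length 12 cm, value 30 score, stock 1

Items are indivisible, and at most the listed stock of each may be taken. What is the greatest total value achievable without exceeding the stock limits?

50 score

Best selections within length 27 and stock limits:
- 1×amulet + 1×blade + 1×figurine: length 27, value 50
- 1×amulet + 1×figurine: length 24, value 45
- 2×blade + 1×figurine: length 18, value 40
Best: 50 score.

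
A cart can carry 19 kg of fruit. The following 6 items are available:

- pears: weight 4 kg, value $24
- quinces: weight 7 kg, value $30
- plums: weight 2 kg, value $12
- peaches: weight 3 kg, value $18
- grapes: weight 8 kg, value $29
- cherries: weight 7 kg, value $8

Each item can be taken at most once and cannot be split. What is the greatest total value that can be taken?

$84

Check high-value combinations within 19 kg:
- pears+quinces+plums+peaches: weight 4+7+2+3=16, value 24+30+12+18=84
- pears+plums+peaches+grapes: weight 4+2+3+8=17, value 24+12+18+29=83
- pears+quinces+grapes: weight 4+7+8=19, value 24+30+29=83
- quinces+peaches+grapes: weight 7+3+8=18, value 30+18+29=77
- pears+quinces+peaches: weight 4+7+3=14, value 24+30+18=72
Best: $84.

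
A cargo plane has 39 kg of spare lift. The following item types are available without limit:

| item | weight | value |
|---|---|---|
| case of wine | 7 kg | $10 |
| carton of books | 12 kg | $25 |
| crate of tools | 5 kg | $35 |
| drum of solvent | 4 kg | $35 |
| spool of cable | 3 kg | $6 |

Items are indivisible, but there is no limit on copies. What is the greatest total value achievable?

$321

Best value-per-unit is drum of solvent at 35/4; filling with it alone gives 9×35 = 315.
Optimal mix: 9×drum of solvent + 1×spool of cable → weight 39, value 321.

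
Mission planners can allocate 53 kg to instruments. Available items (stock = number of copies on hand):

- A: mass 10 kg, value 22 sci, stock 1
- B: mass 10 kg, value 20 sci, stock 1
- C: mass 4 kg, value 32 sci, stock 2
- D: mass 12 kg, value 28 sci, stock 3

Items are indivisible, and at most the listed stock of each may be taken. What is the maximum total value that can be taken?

162 sci

Best selections within mass 53 and stock limits:
- 1×A + 1×B + 2×C + 2×D: mass 52, value 162
- 2×C + 3×D: mass 44, value 148
- 1×A + 2×C + 2×D: mass 42, value 142
Best: 162 sci.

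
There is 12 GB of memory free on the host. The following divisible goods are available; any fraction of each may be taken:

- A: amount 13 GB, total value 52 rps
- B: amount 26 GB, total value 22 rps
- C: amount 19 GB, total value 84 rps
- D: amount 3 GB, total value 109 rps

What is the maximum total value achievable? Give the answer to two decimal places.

148.79

Take in order of value per unit:
- D (109/3 per unit): all 3 → value 109, running total 109.00
- C (84/19 per unit): 9 of 19 → value 9×84/19 = 39.7895, running total 148.79
Total 148.79.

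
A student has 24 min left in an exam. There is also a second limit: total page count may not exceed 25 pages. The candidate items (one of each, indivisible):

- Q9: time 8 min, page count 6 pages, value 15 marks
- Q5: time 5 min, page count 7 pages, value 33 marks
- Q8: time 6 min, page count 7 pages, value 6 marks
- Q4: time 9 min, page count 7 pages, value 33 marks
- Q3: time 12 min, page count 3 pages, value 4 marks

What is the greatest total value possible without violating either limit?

81 marks

Feasible sets respecting both limits:
- Q9+Q5+Q4: time 22, page count 20, value 81
- Q5+Q8+Q4: time 20, page count 21, value 72
- Q5+Q4: time 14, page count 14, value 66
Best: 81 marks.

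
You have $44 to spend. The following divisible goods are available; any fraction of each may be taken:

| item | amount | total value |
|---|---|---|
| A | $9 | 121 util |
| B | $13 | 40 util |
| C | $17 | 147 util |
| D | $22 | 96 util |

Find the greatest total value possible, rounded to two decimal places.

346.55

Take in order of value per unit:
- A (121/9 per unit): all 9 → value 121, running total 121.00
- C (147/17 per unit): all 17 → value 147, running total 268.00
- D (96/22 per unit): 18 of 22 → value 18×96/22 = 78.5455, running total 346.55
Total 346.55.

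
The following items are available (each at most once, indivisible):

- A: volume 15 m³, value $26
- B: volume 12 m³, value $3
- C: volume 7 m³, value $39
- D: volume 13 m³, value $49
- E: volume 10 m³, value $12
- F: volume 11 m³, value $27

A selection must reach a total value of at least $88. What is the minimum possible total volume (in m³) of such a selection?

20

Subsets with value ≥ 88, sorted by total volume:
- C+D: volume 20, value 88
- C+D+E: volume 30, value 100
- C+D+F: volume 31, value 115
- B+C+D: volume 32, value 91
Minimum volume: 20 m³.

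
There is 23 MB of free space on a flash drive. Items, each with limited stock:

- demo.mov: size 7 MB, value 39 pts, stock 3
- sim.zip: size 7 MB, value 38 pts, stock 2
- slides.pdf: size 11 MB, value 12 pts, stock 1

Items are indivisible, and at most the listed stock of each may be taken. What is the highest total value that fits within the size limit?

117 pts

Best selections within size 23 and stock limits:
- 3×demo.mov: size 21, value 117
- 2×demo.mov + 1×sim.zip: size 21, value 116
Best: 117 pts.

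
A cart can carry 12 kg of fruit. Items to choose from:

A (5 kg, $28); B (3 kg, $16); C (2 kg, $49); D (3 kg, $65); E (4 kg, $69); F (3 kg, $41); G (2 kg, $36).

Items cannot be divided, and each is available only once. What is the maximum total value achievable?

Check high-value combinations within 12 kg:
- C+D+E+F: weight 2+3+4+3=12, value 49+65+69+41=224
- C+D+E+G: weight 2+3+4+2=11, value 49+65+69+36=219
- D+E+F+G: weight 3+4+3+2=12, value 65+69+41+36=211
Best: $224.

$224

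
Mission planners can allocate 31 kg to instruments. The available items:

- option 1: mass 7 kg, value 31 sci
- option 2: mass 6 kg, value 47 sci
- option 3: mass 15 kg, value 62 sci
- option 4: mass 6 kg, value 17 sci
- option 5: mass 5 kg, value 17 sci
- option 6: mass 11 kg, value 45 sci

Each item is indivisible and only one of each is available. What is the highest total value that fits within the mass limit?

Check high-value combinations within 31 kg:
- option 1+option 2+option 3: mass 7+6+15=28, value 31+47+62=140
- option 1+option 2+option 5+option 6: mass 7+6+5+11=29, value 31+47+17+45=140
- option 1+option 2+option 4+option 6: mass 7+6+6+11=30, value 31+47+17+45=140
Best: 140 sci.

140 sci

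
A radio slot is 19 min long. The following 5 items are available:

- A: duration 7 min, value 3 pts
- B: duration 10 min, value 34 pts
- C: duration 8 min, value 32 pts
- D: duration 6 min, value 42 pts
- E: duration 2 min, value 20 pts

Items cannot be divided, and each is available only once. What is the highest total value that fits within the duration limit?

Check high-value combinations within 19 min:
- B+D+E: duration 10+6+2=18, value 34+42+20=96
- C+D+E: duration 8+6+2=16, value 32+42+20=94
- B+D: duration 10+6=16, value 34+42=76
- C+D: duration 8+6=14, value 32+42=74
Best: 96 pts.

96 pts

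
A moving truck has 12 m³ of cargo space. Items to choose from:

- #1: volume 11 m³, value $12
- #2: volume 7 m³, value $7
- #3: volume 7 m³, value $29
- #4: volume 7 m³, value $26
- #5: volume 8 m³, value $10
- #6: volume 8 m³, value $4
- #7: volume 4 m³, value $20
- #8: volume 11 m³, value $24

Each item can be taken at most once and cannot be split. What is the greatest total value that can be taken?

This is a 0/1 knapsack; check combinations near the capacity.
- #3+#7: volume 7+4=11, value 29+20=49
- #4+#7: volume 7+4=11, value 26+20=46
- #5+#7: volume 8+4=12, value 10+20=30
Best: $49.

$49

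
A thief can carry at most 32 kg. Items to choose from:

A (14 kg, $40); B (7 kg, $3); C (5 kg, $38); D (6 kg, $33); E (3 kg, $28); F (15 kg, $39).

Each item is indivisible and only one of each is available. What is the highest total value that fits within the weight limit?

$139

Check high-value combinations within 32 kg:
- A+C+D+E: weight 14+5+6+3=28, value 40+38+33+28=139
- C+D+E+F: weight 5+6+3+15=29, value 38+33+28+39=138
- A+B+C+D: weight 14+7+5+6=32, value 40+3+38+33=114
- A+C+D: weight 14+5+6=25, value 40+38+33=111
Best: $139.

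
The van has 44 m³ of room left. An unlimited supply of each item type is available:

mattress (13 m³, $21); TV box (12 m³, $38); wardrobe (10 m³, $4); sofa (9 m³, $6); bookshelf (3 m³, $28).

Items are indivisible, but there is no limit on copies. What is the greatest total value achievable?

Best value-per-unit is bookshelf at 28/3, and filling with it alone uses volume 14×3=42. No mix of the others beats 14×28 = 392.

$392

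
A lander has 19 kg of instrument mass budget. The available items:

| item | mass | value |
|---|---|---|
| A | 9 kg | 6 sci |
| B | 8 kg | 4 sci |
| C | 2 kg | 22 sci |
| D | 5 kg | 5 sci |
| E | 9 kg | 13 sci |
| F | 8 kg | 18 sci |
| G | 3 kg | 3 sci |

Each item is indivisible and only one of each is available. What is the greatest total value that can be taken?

Check high-value combinations within 19 kg:
- C+E+F: mass 2+9+8=19, value 22+13+18=53
- C+D+F+G: mass 2+5+8+3=18, value 22+5+18+3=48
- A+C+F: mass 9+2+8=19, value 6+22+18=46
- C+D+F: mass 2+5+8=15, value 22+5+18=45
Best: 53 sci.

53 sci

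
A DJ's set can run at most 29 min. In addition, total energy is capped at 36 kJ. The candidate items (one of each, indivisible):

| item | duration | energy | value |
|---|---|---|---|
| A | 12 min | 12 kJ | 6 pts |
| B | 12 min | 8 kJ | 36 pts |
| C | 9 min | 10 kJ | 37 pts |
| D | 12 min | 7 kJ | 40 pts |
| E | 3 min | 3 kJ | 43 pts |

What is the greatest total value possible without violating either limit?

120 pts

Feasible sets respecting both limits:
- C+D+E: duration 24, energy 20, value 120
- B+D+E: duration 27, energy 18, value 119
- B+C+E: duration 24, energy 21, value 116
- A+D+E: duration 27, energy 22, value 89
Best: 120 pts.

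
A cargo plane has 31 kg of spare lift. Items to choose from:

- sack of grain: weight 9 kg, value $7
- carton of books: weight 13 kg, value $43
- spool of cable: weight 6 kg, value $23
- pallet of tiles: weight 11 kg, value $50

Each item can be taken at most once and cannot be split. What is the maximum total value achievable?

$116

This is a 0/1 knapsack; check combinations near the capacity.
- carton of books+spool of cable+pallet of tiles: weight 13+6+11=30, value 43+23+50=116
- carton of books+pallet of tiles: weight 13+11=24, value 43+50=93
- sack of grain+spool of cable+pallet of tiles: weight 9+6+11=26, value 7+23+50=80
- spool of cable+pallet of tiles: weight 6+11=17, value 23+50=73
Best: $116.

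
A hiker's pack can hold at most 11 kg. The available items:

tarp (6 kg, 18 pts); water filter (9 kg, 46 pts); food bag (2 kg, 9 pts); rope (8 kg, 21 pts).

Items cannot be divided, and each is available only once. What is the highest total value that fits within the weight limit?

Check high-value combinations within 11 kg:
- water filter+food bag: weight 9+2=11, value 46+9=55
- water filter: weight 9, value 46
- food bag+rope: weight 2+8=10, value 9+21=30
- tarp+food bag: weight 6+2=8, value 18+9=27
Best: 55 pts.

55 pts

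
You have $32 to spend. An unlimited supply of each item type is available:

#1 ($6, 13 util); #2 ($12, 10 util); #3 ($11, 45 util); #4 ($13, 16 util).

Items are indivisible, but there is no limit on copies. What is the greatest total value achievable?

103 util

Best value-per-unit is #3 at 45/11; filling with it alone gives 2×45 = 90.
Optimal mix: 1×#1 + 2×#3 → cost 28, value 103.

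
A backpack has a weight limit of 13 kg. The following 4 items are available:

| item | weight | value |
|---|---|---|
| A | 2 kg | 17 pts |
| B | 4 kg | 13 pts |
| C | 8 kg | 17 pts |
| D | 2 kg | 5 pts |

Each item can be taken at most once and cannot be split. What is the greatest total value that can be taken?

39 pts

Check high-value combinations within 13 kg:
- A+C+D: weight 2+8+2=12, value 17+17+5=39
- A+B+D: weight 2+4+2=8, value 17+13+5=35
- A+C: weight 2+8=10, value 17+17=34
Best: 39 pts.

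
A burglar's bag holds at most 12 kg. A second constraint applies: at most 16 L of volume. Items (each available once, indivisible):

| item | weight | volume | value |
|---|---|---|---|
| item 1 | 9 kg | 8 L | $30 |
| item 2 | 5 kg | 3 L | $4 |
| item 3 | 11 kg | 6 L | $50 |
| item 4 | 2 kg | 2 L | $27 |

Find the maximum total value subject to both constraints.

$57

Feasible sets respecting both limits:
- item 1+item 4: weight 11, volume 10, value 57
- item 3: weight 11, volume 6, value 50
- item 2+item 4: weight 7, volume 5, value 31
- item 1: weight 9, volume 8, value 30
Best: $57.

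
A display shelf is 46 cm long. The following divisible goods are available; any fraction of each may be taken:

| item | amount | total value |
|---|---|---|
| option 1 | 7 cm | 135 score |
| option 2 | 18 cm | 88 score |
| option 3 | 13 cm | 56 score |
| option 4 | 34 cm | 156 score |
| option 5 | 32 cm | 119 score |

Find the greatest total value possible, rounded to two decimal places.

319.35

Take in order of value per unit:
- option 1 (135/7 per unit): all 7 → value 135, running total 135.00
- option 2 (88/18 per unit): all 18 → value 88, running total 223.00
- option 4 (156/34 per unit): 21 of 34 → value 21×156/34 = 96.3529, running total 319.35
Total 319.35.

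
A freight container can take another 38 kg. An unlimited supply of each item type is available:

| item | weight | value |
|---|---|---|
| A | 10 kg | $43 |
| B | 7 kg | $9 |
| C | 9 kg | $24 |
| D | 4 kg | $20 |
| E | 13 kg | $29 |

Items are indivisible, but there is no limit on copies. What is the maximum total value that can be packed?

Best value-per-unit is D at 20/4; filling with it alone gives 9×20 = 180.
Optimal mix: 1×A + 7×D → weight 38, value 183.

$183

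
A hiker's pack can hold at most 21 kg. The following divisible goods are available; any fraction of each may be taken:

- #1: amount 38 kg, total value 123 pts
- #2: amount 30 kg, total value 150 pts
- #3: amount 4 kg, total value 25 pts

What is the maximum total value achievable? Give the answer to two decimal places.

Take in order of value per unit:
- #3 (25/4 per unit): all 4 → value 25, running total 25.00
- #2 (150/30 per unit): 17 of 30 → value 17×150/30 = 85.0000, running total 110.00
Total 110.00.

110.00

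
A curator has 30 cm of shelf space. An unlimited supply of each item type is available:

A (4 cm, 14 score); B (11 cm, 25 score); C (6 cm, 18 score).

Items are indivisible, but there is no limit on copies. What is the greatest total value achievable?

Best value-per-unit is A at 14/4; filling with it alone gives 7×14 = 98.
Optimal mix: 6×A + 1×C → length 30, value 102.

102 score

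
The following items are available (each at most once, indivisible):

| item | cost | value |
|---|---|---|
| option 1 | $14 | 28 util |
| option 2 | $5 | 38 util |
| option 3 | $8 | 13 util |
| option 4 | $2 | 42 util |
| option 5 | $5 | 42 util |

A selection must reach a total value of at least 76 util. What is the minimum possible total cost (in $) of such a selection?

7

Subsets with value ≥ 76, sorted by total cost:
- option 4+option 5: cost 7, value 84
- option 2+option 4: cost 7, value 80
Minimum cost: 7 $.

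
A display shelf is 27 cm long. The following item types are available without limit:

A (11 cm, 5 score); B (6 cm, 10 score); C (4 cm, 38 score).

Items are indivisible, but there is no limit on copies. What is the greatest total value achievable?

228 score

Best value-per-unit is C at 38/4, and filling with it alone uses length 6×4=24. No mix of the others beats 6×38 = 228.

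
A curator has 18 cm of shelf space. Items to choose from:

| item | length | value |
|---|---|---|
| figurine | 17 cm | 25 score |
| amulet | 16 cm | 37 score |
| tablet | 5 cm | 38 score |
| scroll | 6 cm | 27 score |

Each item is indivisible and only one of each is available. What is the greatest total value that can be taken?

Check high-value combinations within 18 cm:
- tablet+scroll: length 5+6=11, value 38+27=65
- tablet: length 5, value 38
- amulet: length 16, value 37
Best: 65 score.

65 score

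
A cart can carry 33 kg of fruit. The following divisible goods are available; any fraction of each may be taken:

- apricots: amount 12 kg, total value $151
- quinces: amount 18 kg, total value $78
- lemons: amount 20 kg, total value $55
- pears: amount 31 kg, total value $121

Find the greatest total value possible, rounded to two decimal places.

Take in order of value per unit:
- apricots (151/12 per unit): all 12 → value 151, running total 151.00
- quinces (78/18 per unit): all 18 → value 78, running total 229.00
- pears (121/31 per unit): 3 of 31 → value 3×121/31 = 11.7097, running total 240.71
Total 240.71.

240.71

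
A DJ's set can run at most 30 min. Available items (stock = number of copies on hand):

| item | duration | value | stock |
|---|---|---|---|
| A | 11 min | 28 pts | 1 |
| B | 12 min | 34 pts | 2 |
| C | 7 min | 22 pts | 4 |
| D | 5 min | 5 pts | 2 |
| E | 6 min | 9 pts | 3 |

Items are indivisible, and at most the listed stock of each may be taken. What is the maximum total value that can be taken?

Top feasible selections:
- 4×C: duration 28, value 88
- 1×A + 1×B + 1×C: duration 30, value 84
- 1×B + 2×C: duration 26, value 78
Best: 88 pts.

88 pts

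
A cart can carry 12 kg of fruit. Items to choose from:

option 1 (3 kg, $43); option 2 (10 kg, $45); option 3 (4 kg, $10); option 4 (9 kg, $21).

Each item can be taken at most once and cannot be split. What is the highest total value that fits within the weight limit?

Check high-value combinations within 12 kg:
- option 1+option 4: weight 3+9=12, value 43+21=64
- option 1+option 3: weight 3+4=7, value 43+10=53
- option 2: weight 10, value 45
- option 1: weight 3, value 43
Best: $64.

$64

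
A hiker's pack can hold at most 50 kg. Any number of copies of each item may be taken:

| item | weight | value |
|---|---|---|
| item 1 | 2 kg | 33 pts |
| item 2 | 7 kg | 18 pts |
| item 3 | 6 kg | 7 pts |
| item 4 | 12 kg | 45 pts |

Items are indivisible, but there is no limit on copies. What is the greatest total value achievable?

825 pts

Best value-per-unit is item 1 at 33/2, and filling with it alone uses weight 25×2=50. No mix of the others beats 25×33 = 825.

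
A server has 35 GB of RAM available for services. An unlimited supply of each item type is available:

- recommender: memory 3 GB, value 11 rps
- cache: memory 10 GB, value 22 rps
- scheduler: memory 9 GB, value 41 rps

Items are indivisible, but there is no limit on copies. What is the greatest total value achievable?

Best value-per-unit is scheduler at 41/9; filling with it alone gives 3×41 = 123.
Optimal mix: 2×recommender + 3×scheduler → memory 33, value 145.

145 rps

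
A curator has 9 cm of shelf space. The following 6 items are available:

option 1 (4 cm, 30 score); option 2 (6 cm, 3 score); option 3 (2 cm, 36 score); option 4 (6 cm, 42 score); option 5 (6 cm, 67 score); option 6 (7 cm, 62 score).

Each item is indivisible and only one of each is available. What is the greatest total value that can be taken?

Check high-value combinations within 9 cm:
- option 3+option 5: length 2+6=8, value 36+67=103
- option 3+option 6: length 2+7=9, value 36+62=98
- option 3+option 4: length 2+6=8, value 36+42=78
- option 5: length 6, value 67
- option 1+option 3: length 4+2=6, value 30+36=66
Best: 103 score.

103 score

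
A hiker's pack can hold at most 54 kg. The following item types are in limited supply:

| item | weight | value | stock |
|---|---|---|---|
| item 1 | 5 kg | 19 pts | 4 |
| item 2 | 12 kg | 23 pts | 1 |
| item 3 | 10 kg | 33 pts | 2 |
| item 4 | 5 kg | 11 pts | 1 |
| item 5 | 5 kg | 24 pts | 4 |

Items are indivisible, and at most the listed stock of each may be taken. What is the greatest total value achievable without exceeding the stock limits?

205 pts

Best selections within weight 54 and stock limits:
- 4×item 1 + 1×item 3 + 4×item 5: weight 50, value 205
- 2×item 1 + 2×item 3 + 4×item 5: weight 50, value 200
- 3×item 1 + 1×item 3 + 1×item 4 + 4×item 5: weight 50, value 197
- 3×item 1 + 2×item 3 + 3×item 5: weight 50, value 195
Best: 205 pts.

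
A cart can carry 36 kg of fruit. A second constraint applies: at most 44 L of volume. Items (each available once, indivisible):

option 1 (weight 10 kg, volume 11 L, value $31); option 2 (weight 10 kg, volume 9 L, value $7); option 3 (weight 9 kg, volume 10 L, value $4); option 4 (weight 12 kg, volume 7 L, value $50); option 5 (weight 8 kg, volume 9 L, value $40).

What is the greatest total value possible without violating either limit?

Feasible sets respecting both limits:
- option 1+option 4+option 5: weight 30, volume 27, value 121
- option 2+option 4+option 5: weight 30, volume 25, value 97
- option 3+option 4+option 5: weight 29, volume 26, value 94
Best: $121.

$121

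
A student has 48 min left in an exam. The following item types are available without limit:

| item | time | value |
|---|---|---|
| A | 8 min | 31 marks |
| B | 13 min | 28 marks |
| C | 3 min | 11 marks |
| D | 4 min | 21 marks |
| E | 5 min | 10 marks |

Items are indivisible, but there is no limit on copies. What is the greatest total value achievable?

252 marks

Best value-per-unit is D at 21/4, and filling with it alone uses time 12×4=48. No mix of the others beats 12×21 = 252.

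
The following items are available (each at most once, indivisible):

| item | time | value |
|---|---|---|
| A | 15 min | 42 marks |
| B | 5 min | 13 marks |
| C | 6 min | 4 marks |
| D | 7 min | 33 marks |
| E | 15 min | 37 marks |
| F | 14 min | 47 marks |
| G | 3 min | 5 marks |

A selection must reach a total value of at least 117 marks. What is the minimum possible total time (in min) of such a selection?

36

Subsets with value ≥ 117, sorted by total time:
- A+D+F: time 36, value 122
- D+E+F: time 36, value 117
- A+D+F+G: time 39, value 127
- D+E+F+G: time 39, value 122
Minimum time: 36 min.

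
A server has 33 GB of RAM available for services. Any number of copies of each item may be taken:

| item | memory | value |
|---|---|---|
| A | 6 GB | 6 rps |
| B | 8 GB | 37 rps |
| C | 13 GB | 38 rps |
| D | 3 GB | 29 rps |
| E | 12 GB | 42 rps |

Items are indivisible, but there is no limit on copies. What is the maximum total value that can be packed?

319 rps

Best value-per-unit is D at 29/3, and filling with it alone uses memory 11×3=33. No mix of the others beats 11×29 = 319.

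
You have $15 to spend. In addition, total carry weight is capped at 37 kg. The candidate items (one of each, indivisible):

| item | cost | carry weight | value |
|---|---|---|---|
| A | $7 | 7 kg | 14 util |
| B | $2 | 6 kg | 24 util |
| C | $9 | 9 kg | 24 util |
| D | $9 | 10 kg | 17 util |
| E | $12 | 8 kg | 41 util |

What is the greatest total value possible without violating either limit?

Feasible sets respecting both limits:
- B+E: cost 14, carry weight 14, value 65
- B+C: cost 11, carry weight 15, value 48
- B+D: cost 11, carry weight 16, value 41
Best: 65 util.

65 util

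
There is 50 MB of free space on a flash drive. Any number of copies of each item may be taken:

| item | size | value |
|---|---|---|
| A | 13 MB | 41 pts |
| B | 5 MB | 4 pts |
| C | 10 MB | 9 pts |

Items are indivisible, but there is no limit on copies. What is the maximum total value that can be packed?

Best value-per-unit is A at 41/13; filling with it alone gives 3×41 = 123.
Optimal mix: 3×A + 1×C → size 49, value 132.

132 pts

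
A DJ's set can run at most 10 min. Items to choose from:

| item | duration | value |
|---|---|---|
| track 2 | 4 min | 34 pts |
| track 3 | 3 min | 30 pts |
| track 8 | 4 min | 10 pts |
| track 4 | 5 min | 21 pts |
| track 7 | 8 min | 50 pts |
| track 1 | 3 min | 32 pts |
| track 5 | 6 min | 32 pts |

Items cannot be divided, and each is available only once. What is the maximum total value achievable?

Check high-value combinations within 10 min:
- track 2+track 3+track 1: duration 4+3+3=10, value 34+30+32=96
- track 3+track 8+track 1: duration 3+4+3=10, value 30+10+32=72
- track 2+track 1: duration 4+3=7, value 34+32=66
- track 2+track 5: duration 4+6=10, value 34+32=66
Best: 96 pts.

96 pts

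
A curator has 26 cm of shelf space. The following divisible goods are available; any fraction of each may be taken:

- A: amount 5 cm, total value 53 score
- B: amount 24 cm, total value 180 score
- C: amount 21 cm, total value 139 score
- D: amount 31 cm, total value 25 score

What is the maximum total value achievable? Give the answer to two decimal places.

Take in order of value per unit:
- A (53/5 per unit): all 5 → value 53, running total 53.00
- B (180/24 per unit): 21 of 24 → value 21×180/24 = 157.5000, running total 210.50
Total 210.50.

210.50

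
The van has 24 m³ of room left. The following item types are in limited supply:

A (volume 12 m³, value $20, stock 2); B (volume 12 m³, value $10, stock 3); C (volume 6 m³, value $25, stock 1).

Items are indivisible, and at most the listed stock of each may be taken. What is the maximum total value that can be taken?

Best selections within volume 24 and stock limits:
- 1×A + 1×C: volume 18, value 45
- 2×A: volume 24, value 40
- 1×B + 1×C: volume 18, value 35
Best: $45.

$45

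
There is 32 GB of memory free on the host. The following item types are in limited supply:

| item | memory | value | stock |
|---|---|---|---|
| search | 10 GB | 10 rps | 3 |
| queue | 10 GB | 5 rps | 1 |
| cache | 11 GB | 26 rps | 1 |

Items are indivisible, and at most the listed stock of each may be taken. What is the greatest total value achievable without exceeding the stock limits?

Best selections within memory 32 and stock limits:
- 2×search + 1×cache: memory 31, value 46
- 1×search + 1×queue + 1×cache: memory 31, value 41
- 1×search + 1×cache: memory 21, value 36
- 1×queue + 1×cache: memory 21, value 31
Best: 46 rps.

46 rps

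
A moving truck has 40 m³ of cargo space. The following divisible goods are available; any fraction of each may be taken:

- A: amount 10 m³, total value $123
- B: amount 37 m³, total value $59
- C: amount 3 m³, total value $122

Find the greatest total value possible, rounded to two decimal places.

288.05

Take in order of value per unit:
- C (122/3 per unit): all 3 → value 122, running total 122.00
- A (123/10 per unit): all 10 → value 123, running total 245.00
- B (59/37 per unit): 27 of 37 → value 27×59/37 = 43.0541, running total 288.05
Total 288.05.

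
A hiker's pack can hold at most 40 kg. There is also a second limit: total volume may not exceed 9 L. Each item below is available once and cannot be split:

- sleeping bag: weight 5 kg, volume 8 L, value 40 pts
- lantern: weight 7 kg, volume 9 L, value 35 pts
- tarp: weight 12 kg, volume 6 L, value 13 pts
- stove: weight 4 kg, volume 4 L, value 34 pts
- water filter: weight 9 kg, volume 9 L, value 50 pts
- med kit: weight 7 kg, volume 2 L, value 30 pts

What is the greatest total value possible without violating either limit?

Feasible sets respecting both limits:
- stove+med kit: weight 11, volume 6, value 64
- water filter: weight 9, volume 9, value 50
- tarp+med kit: weight 19, volume 8, value 43
- sleeping bag: weight 5, volume 8, value 40
Best: 64 pts.

64 pts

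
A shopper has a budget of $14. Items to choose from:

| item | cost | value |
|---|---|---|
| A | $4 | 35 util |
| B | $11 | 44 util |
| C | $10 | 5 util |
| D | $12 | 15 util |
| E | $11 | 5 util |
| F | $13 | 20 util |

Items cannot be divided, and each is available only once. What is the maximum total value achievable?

44 util

Check high-value combinations within $14:
- B: cost 11, value 44
- A+C: cost 4+10=14, value 35+5=40
- A: cost 4, value 35
- F: cost 13, value 20
- D: cost 12, value 15
Best: 44 util.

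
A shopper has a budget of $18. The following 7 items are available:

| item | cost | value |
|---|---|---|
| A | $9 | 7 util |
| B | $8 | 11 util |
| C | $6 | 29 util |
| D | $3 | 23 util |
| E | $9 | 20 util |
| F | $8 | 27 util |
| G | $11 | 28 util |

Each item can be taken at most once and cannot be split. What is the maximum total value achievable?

79 util

Check high-value combinations within $18:
- C+D+F: cost 6+3+8=17, value 29+23+27=79
- C+D+E: cost 6+3+9=18, value 29+23+20=72
- B+C+D: cost 8+6+3=17, value 11+29+23=63
- A+C+D: cost 9+6+3=18, value 7+29+23=59
- C+G: cost 6+11=17, value 29+28=57
Best: 79 util.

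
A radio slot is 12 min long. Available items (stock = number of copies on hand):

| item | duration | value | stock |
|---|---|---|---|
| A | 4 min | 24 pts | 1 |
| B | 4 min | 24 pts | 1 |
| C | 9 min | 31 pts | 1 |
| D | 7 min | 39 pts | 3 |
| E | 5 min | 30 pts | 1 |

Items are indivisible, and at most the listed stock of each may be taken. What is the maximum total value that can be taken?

69 pts

Top feasible selections:
- 1×D + 1×E: duration 12, value 69
- 1×B + 1×D: duration 11, value 63
Best: 69 pts.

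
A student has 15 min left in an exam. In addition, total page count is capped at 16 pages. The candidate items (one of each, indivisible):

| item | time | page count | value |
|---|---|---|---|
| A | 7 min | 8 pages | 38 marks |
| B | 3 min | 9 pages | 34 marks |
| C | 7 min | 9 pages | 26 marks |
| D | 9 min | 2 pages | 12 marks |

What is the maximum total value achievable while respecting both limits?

46 marks

Feasible sets respecting both limits:
- B+D: time 12, page count 11, value 46
- A: time 7, page count 8, value 38
- B: time 3, page count 9, value 34
- C: time 7, page count 9, value 26
Best: 46 marks.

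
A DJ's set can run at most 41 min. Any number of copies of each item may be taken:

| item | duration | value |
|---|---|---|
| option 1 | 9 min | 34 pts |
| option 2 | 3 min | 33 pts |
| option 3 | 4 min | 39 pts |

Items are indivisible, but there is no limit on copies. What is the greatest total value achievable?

441 pts

Best value-per-unit is option 2 at 33/3; filling with it alone gives 13×33 = 429.
Optimal mix: 11×option 2 + 2×option 3 → duration 41, value 441.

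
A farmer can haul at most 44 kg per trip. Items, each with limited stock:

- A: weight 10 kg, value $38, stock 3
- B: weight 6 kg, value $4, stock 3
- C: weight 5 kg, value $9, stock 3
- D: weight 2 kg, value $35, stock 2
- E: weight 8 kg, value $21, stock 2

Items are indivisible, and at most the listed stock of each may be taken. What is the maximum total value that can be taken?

$205

Best selections within weight 44 and stock limits:
- 3×A + 2×D + 1×E: weight 42, value 205
- 3×A + 2×C + 2×D: weight 44, value 202
- 3×A + 1×C + 2×D: weight 39, value 193
- 2×A + 2×D + 2×E: weight 40, value 188
Best: $205.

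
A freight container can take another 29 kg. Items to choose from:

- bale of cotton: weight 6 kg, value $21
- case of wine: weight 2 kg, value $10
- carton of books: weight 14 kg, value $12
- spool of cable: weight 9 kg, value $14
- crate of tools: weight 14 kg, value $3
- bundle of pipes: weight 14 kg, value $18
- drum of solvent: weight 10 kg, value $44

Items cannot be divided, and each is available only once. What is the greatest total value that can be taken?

Check high-value combinations within 29 kg:
- bale of cotton+case of wine+spool of cable+drum of solvent: weight 6+2+9+10=27, value 21+10+14+44=89
- bale of cotton+spool of cable+drum of solvent: weight 6+9+10=25, value 21+14+44=79
- bale of cotton+case of wine+drum of solvent: weight 6+2+10=18, value 21+10+44=75
- case of wine+bundle of pipes+drum of solvent: weight 2+14+10=26, value 10+18+44=72
Best: $89.

$89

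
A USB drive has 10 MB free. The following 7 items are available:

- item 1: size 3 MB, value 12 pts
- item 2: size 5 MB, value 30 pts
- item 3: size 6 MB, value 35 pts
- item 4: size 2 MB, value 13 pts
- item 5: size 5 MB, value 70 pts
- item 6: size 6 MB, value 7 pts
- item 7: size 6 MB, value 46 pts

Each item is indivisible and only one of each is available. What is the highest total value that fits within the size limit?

This is a 0/1 knapsack; check combinations near the capacity.
- item 2+item 5: size 5+5=10, value 30+70=100
- item 1+item 4+item 5: size 3+2+5=10, value 12+13+70=95
- item 4+item 5: size 2+5=7, value 13+70=83
- item 1+item 5: size 3+5=8, value 12+70=82
- item 5: size 5, value 70
Best: 100 pts.

100 pts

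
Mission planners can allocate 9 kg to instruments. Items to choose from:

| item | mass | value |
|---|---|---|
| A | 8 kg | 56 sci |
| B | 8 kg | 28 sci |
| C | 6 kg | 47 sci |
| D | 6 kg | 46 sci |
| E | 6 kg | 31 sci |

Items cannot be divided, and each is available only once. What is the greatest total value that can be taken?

Check high-value combinations within 9 kg:
- A: mass 8, value 56
- C: mass 6, value 47
- D: mass 6, value 46
- E: mass 6, value 31
Best: 56 sci.

56 sci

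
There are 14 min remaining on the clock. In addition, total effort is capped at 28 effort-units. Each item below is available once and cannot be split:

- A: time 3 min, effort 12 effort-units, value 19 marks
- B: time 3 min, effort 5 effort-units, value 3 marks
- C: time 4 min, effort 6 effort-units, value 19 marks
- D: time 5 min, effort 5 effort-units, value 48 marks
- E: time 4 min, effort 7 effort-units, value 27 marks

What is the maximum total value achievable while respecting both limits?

Feasible sets respecting both limits:
- A+D+E: time 12, effort 24, value 94
- C+D+E: time 13, effort 18, value 94
- A+C+D: time 12, effort 23, value 86
Best: 94 marks.

94 marks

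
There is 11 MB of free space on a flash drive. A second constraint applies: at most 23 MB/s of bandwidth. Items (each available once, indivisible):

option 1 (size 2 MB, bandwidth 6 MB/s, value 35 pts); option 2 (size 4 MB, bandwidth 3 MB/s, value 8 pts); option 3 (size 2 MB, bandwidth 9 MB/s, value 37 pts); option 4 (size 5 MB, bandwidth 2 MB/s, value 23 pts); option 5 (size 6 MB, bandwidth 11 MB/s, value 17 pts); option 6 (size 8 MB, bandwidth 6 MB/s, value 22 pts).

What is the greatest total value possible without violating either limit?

Feasible sets respecting both limits:
- option 1+option 3+option 4: size 9, bandwidth 17, value 95
- option 1+option 2+option 3: size 8, bandwidth 18, value 80
- option 1+option 3: size 4, bandwidth 15, value 72
- option 2+option 3+option 4: size 11, bandwidth 14, value 68
Best: 95 pts.

95 pts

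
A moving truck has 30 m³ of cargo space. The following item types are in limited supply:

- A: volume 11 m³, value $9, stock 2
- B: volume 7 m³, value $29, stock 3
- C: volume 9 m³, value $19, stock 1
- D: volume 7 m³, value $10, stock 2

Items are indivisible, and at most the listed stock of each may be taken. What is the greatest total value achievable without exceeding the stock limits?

Top feasible selections:
- 3×B + 1×C: volume 30, value 106
- 3×B + 1×D: volume 28, value 97
Best: $106.

$106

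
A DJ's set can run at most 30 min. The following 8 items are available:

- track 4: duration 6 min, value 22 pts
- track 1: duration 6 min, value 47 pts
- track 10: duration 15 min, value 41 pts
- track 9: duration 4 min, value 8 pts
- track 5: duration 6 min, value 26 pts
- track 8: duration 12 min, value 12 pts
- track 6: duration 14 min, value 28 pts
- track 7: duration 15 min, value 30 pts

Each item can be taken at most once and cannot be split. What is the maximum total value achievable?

114 pts

This is a 0/1 knapsack; check combinations near the capacity.
- track 1+track 10+track 5: duration 6+15+6=27, value 47+41+26=114
- track 4+track 1+track 10: duration 6+6+15=27, value 22+47+41=110
- track 1+track 9+track 5+track 6: duration 6+4+6+14=30, value 47+8+26+28=109
- track 4+track 1+track 5+track 8: duration 6+6+6+12=30, value 22+47+26+12=107
- track 4+track 1+track 9+track 6: duration 6+6+4+14=30, value 22+47+8+28=105
Best: 114 pts.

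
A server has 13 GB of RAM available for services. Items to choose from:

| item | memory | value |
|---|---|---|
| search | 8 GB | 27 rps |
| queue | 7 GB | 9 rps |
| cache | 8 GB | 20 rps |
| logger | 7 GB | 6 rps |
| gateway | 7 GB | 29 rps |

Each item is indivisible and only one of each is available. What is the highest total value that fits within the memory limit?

This is a 0/1 knapsack; check combinations near the capacity.
- gateway: memory 7, value 29
- search: memory 8, value 27
- cache: memory 8, value 20
Best: 29 rps.

29 rps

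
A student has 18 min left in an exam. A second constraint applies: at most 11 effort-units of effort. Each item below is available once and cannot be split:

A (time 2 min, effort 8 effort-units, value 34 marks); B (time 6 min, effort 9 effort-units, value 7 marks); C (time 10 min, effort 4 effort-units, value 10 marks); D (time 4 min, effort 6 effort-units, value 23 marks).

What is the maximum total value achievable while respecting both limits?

34 marks

Feasible sets respecting both limits:
- A: time 2, effort 8, value 34
- C+D: time 14, effort 10, value 33
- D: time 4, effort 6, value 23
Best: 34 marks.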